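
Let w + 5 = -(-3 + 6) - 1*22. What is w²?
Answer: 900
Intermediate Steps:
w = -30 (w = -5 + (-(-3 + 6) - 1*22) = -5 + (-1*3 - 22) = -5 + (-3 - 22) = -5 - 25 = -30)
w² = (-30)² = 900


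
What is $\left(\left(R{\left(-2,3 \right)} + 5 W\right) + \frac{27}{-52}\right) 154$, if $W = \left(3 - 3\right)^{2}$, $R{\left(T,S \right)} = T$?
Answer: $- \frac{10087}{26} \approx -387.96$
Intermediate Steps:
$W = 0$ ($W = 0^{2} = 0$)
$\left(\left(R{\left(-2,3 \right)} + 5 W\right) + \frac{27}{-52}\right) 154 = \left(\left(-2 + 5 \cdot 0\right) + \frac{27}{-52}\right) 154 = \left(\left(-2 + 0\right) + 27 \left(- \frac{1}{52}\right)\right) 154 = \left(-2 - \frac{27}{52}\right) 154 = \left(- \frac{131}{52}\right) 154 = - \frac{10087}{26}$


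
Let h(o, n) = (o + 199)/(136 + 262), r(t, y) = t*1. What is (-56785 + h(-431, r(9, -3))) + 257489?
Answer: 39939980/199 ≈ 2.0070e+5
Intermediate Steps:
r(t, y) = t
h(o, n) = 1/2 + o/398 (h(o, n) = (199 + o)/398 = (199 + o)*(1/398) = 1/2 + o/398)
(-56785 + h(-431, r(9, -3))) + 257489 = (-56785 + (1/2 + (1/398)*(-431))) + 257489 = (-56785 + (1/2 - 431/398)) + 257489 = (-56785 - 116/199) + 257489 = -11300331/199 + 257489 = 39939980/199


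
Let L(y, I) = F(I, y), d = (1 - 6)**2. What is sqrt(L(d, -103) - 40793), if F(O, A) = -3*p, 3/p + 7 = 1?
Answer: I*sqrt(163166)/2 ≈ 201.97*I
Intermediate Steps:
p = -1/2 (p = 3/(-7 + 1) = 3/(-6) = 3*(-1/6) = -1/2 ≈ -0.50000)
F(O, A) = 3/2 (F(O, A) = -3*(-1/2) = 3/2)
d = 25 (d = (-5)**2 = 25)
L(y, I) = 3/2
sqrt(L(d, -103) - 40793) = sqrt(3/2 - 40793) = sqrt(-81583/2) = I*sqrt(163166)/2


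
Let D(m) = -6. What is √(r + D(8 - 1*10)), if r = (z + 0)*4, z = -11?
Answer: 5*I*√2 ≈ 7.0711*I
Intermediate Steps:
r = -44 (r = (-11 + 0)*4 = -11*4 = -44)
√(r + D(8 - 1*10)) = √(-44 - 6) = √(-50) = 5*I*√2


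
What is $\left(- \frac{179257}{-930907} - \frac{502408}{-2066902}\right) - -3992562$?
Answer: $\frac{3841031795453203969}{962046770057} \approx 3.9926 \cdot 10^{6}$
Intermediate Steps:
$\left(- \frac{179257}{-930907} - \frac{502408}{-2066902}\right) - -3992562 = \left(\left(-179257\right) \left(- \frac{1}{930907}\right) - - \frac{251204}{1033451}\right) + 3992562 = \left(\frac{179257}{930907} + \frac{251204}{1033451}\right) + 3992562 = \frac{419100887935}{962046770057} + 3992562 = \frac{3841031795453203969}{962046770057}$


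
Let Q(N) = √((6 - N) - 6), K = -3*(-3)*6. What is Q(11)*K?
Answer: 54*I*√11 ≈ 179.1*I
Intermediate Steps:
K = 54 (K = 9*6 = 54)
Q(N) = √(-N)
Q(11)*K = √(-1*11)*54 = √(-11)*54 = (I*√11)*54 = 54*I*√11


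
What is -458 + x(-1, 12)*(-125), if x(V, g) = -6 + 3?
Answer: -83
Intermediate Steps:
x(V, g) = -3
-458 + x(-1, 12)*(-125) = -458 - 3*(-125) = -458 + 375 = -83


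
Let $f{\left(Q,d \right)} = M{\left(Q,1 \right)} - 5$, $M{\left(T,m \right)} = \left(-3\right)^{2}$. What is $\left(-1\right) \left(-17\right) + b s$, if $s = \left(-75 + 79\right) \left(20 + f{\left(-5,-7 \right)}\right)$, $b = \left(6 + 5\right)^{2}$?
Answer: $11633$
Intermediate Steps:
$M{\left(T,m \right)} = 9$
$b = 121$ ($b = 11^{2} = 121$)
$f{\left(Q,d \right)} = 4$ ($f{\left(Q,d \right)} = 9 - 5 = 4$)
$s = 96$ ($s = \left(-75 + 79\right) \left(20 + 4\right) = 4 \cdot 24 = 96$)
$\left(-1\right) \left(-17\right) + b s = \left(-1\right) \left(-17\right) + 121 \cdot 96 = 17 + 11616 = 11633$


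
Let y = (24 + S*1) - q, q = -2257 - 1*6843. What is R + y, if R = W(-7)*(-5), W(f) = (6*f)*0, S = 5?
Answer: 9129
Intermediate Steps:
q = -9100 (q = -2257 - 6843 = -9100)
W(f) = 0
R = 0 (R = 0*(-5) = 0)
y = 9129 (y = (24 + 5*1) - 1*(-9100) = (24 + 5) + 9100 = 29 + 9100 = 9129)
R + y = 0 + 9129 = 9129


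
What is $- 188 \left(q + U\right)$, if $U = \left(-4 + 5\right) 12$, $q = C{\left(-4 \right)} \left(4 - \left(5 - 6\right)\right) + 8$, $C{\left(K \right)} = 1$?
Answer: $-4700$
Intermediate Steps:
$q = 13$ ($q = 1 \left(4 - \left(5 - 6\right)\right) + 8 = 1 \left(4 - -1\right) + 8 = 1 \left(4 + 1\right) + 8 = 1 \cdot 5 + 8 = 5 + 8 = 13$)
$U = 12$ ($U = 1 \cdot 12 = 12$)
$- 188 \left(q + U\right) = - 188 \left(13 + 12\right) = \left(-188\right) 25 = -4700$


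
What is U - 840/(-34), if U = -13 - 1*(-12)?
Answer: 403/17 ≈ 23.706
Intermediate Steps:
U = -1 (U = -13 + 12 = -1)
U - 840/(-34) = -1 - 840/(-34) = -1 - 840*(-1)/34 = -1 - 21*(-20/17) = -1 + 420/17 = 403/17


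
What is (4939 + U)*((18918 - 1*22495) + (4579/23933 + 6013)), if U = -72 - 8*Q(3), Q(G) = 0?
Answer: 283772221189/23933 ≈ 1.1857e+7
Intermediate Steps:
U = -72 (U = -72 - 8*0 = -72 + 0 = -72)
(4939 + U)*((18918 - 1*22495) + (4579/23933 + 6013)) = (4939 - 72)*((18918 - 1*22495) + (4579/23933 + 6013)) = 4867*((18918 - 22495) + (4579*(1/23933) + 6013)) = 4867*(-3577 + (4579/23933 + 6013)) = 4867*(-3577 + 143913708/23933) = 4867*(58305367/23933) = 283772221189/23933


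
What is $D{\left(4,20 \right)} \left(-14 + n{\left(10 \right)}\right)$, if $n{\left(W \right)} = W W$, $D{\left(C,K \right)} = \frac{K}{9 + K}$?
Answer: $\frac{1720}{29} \approx 59.31$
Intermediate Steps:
$n{\left(W \right)} = W^{2}$
$D{\left(4,20 \right)} \left(-14 + n{\left(10 \right)}\right) = \frac{20}{9 + 20} \left(-14 + 10^{2}\right) = \frac{20}{29} \left(-14 + 100\right) = 20 \cdot \frac{1}{29} \cdot 86 = \frac{20}{29} \cdot 86 = \frac{1720}{29}$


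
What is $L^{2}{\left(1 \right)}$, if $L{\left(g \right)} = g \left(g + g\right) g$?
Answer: $4$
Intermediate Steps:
$L{\left(g \right)} = 2 g^{3}$ ($L{\left(g \right)} = g 2 g g = 2 g^{2} g = 2 g^{3}$)
$L^{2}{\left(1 \right)} = \left(2 \cdot 1^{3}\right)^{2} = \left(2 \cdot 1\right)^{2} = 2^{2} = 4$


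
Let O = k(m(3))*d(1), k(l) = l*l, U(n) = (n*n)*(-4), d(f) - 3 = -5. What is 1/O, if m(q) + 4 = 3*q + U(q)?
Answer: -1/1922 ≈ -0.00052029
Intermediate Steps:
d(f) = -2 (d(f) = 3 - 5 = -2)
U(n) = -4*n**2 (U(n) = n**2*(-4) = -4*n**2)
m(q) = -4 - 4*q**2 + 3*q (m(q) = -4 + (3*q - 4*q**2) = -4 + (-4*q**2 + 3*q) = -4 - 4*q**2 + 3*q)
k(l) = l**2
O = -1922 (O = (-4 - 4*3**2 + 3*3)**2*(-2) = (-4 - 4*9 + 9)**2*(-2) = (-4 - 36 + 9)**2*(-2) = (-31)**2*(-2) = 961*(-2) = -1922)
1/O = 1/(-1922) = -1/1922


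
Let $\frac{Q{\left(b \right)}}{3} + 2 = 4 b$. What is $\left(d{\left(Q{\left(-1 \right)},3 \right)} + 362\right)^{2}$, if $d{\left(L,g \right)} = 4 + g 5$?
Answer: $145161$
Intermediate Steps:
$Q{\left(b \right)} = -6 + 12 b$ ($Q{\left(b \right)} = -6 + 3 \cdot 4 b = -6 + 12 b$)
$d{\left(L,g \right)} = 4 + 5 g$
$\left(d{\left(Q{\left(-1 \right)},3 \right)} + 362\right)^{2} = \left(\left(4 + 5 \cdot 3\right) + 362\right)^{2} = \left(\left(4 + 15\right) + 362\right)^{2} = \left(19 + 362\right)^{2} = 381^{2} = 145161$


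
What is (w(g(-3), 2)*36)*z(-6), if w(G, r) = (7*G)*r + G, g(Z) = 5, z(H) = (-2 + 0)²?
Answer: 10800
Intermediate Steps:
z(H) = 4 (z(H) = (-2)² = 4)
w(G, r) = G + 7*G*r (w(G, r) = 7*G*r + G = G + 7*G*r)
(w(g(-3), 2)*36)*z(-6) = ((5*(1 + 7*2))*36)*4 = ((5*(1 + 14))*36)*4 = ((5*15)*36)*4 = (75*36)*4 = 2700*4 = 10800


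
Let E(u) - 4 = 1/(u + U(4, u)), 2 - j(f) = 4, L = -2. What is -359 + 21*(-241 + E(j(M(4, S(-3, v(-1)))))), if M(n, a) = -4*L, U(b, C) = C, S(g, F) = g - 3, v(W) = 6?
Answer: -21365/4 ≈ -5341.3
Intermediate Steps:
S(g, F) = -3 + g
M(n, a) = 8 (M(n, a) = -4*(-2) = 8)
j(f) = -2 (j(f) = 2 - 1*4 = 2 - 4 = -2)
E(u) = 4 + 1/(2*u) (E(u) = 4 + 1/(u + u) = 4 + 1/(2*u))
-359 + 21*(-241 + E(j(M(4, S(-3, v(-1)))))) = -359 + 21*(-241 + (4 + (½)/(-2))) = -359 + 21*(-241 + (4 + (½)*(-½))) = -359 + 21*(-241 + (4 - ¼)) = -359 + 21*(-241 + 15/4) = -359 + 21*(-949/4) = -359 - 19929/4 = -21365/4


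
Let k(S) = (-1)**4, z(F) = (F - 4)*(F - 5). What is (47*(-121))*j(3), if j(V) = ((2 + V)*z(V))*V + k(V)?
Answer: -176297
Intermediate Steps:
z(F) = (-5 + F)*(-4 + F) (z(F) = (-4 + F)*(-5 + F) = (-5 + F)*(-4 + F))
k(S) = 1
j(V) = 1 + V*(2 + V)*(20 + V**2 - 9*V) (j(V) = ((2 + V)*(20 + V**2 - 9*V))*V + 1 = V*(2 + V)*(20 + V**2 - 9*V) + 1 = 1 + V*(2 + V)*(20 + V**2 - 9*V))
(47*(-121))*j(3) = (47*(-121))*(1 + 3**4 - 7*3**3 + 2*3**2 + 40*3) = -5687*(1 + 81 - 7*27 + 2*9 + 120) = -5687*(1 + 81 - 189 + 18 + 120) = -5687*31 = -176297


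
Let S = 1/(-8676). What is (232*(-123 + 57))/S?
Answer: 132846912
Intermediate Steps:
S = -1/8676 ≈ -0.00011526
(232*(-123 + 57))/S = (232*(-123 + 57))/(-1/8676) = (232*(-66))*(-8676) = -15312*(-8676) = 132846912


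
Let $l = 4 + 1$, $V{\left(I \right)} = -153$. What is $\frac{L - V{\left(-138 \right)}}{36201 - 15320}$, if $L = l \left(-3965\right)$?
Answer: $- \frac{19672}{20881} \approx -0.9421$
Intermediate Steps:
$l = 5$
$L = -19825$ ($L = 5 \left(-3965\right) = -19825$)
$\frac{L - V{\left(-138 \right)}}{36201 - 15320} = \frac{-19825 - -153}{36201 - 15320} = \frac{-19825 + 153}{20881} = \left(-19672\right) \frac{1}{20881} = - \frac{19672}{20881}$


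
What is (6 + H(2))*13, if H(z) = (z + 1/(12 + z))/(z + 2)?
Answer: 4745/56 ≈ 84.732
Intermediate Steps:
H(z) = (z + 1/(12 + z))/(2 + z)
(6 + H(2))*13 = (6 + (1 + 2² + 12*2)/(24 + 2² + 14*2))*13 = (6 + (1 + 4 + 24)/(24 + 4 + 28))*13 = (6 + 29/56)*13 = (365/56)*13 = 4745/56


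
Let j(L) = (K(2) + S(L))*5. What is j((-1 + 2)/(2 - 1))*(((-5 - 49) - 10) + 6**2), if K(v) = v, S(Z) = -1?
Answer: -140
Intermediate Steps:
j(L) = 5 (j(L) = (2 - 1)*5 = 1*5 = 5)
j((-1 + 2)/(2 - 1))*(((-5 - 49) - 10) + 6**2) = 5*(((-5 - 49) - 10) + 6**2) = 5*((-54 - 10) + 36) = 5*(-64 + 36) = 5*(-28) = -140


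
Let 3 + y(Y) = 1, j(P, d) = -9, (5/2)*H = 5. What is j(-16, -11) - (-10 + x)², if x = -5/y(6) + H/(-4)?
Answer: -73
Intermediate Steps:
H = 2 (H = (⅖)*5 = 2)
y(Y) = -2 (y(Y) = -3 + 1 = -2)
x = 2 (x = -5/(-2) + 2/(-4) = -5*(-½) + 2*(-¼) = 5/2 - ½ = 2)
j(-16, -11) - (-10 + x)² = -9 - (-10 + 2)² = -9 - 1*(-8)² = -9 - 1*64 = -9 - 64 = -73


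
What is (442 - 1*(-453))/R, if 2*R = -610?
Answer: -179/61 ≈ -2.9344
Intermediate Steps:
R = -305 (R = (½)*(-610) = -305)
(442 - 1*(-453))/R = (442 - 1*(-453))/(-305) = (442 + 453)*(-1/305) = 895*(-1/305) = -179/61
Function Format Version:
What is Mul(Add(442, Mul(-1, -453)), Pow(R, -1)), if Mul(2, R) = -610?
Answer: Rational(-179, 61) ≈ -2.9344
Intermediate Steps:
R = -305 (R = Mul(Rational(1, 2), -610) = -305)
Mul(Add(442, Mul(-1, -453)), Pow(R, -1)) = Mul(Add(442, Mul(-1, -453)), Pow(-305, -1)) = Mul(Add(442, 453), Rational(-1, 305)) = Mul(895, Rational(-1, 305)) = Rational(-179, 61)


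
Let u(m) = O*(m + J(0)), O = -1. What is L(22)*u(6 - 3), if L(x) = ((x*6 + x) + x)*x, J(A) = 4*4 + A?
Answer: -73568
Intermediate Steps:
J(A) = 16 + A
L(x) = 8*x² (L(x) = ((6*x + x) + x)*x = (7*x + x)*x = (8*x)*x = 8*x²)
u(m) = -16 - m (u(m) = -(m + (16 + 0)) = -(m + 16) = -(16 + m) = -16 - m)
L(22)*u(6 - 3) = (8*22²)*(-16 - (6 - 3)) = (8*484)*(-16 - 1*3) = 3872*(-16 - 3) = 3872*(-19) = -73568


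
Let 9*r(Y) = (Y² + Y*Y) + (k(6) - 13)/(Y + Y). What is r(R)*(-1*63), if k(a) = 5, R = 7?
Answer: -682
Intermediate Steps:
r(Y) = -4/(9*Y) + 2*Y²/9 (r(Y) = ((Y² + Y*Y) + (5 - 13)/(Y + Y))/9 = ((Y² + Y²) - 8*1/(2*Y))/9 = (2*Y² - 4/Y)/9 = (-4/Y + 2*Y²)/9 = -4/(9*Y) + 2*Y²/9)
r(R)*(-1*63) = ((2/9)*(-2 + 7³)/7)*(-1*63) = ((2/9)*(⅐)*(-2 + 343))*(-63) = ((2/9)*(⅐)*341)*(-63) = (682/63)*(-63) = -682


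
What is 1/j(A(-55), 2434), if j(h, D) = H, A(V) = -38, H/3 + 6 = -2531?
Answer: -1/7611 ≈ -0.00013139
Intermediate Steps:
H = -7611 (H = -18 + 3*(-2531) = -18 - 7593 = -7611)
j(h, D) = -7611
1/j(A(-55), 2434) = 1/(-7611) = -1/7611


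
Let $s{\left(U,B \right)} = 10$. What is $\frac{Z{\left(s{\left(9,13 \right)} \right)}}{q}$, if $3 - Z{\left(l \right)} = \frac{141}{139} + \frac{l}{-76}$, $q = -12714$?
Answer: $- \frac{11183}{67155348} \approx -0.00016652$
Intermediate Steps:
$Z{\left(l \right)} = \frac{276}{139} + \frac{l}{76}$ ($Z{\left(l \right)} = 3 - \left(\frac{141}{139} + \frac{l}{-76}\right) = 3 - \left(141 \cdot \frac{1}{139} + l \left(- \frac{1}{76}\right)\right) = 3 - \left(\frac{141}{139} - \frac{l}{76}\right) = 3 + \left(- \frac{141}{139} + \frac{l}{76}\right) = \frac{276}{139} + \frac{l}{76}$)
$\frac{Z{\left(s{\left(9,13 \right)} \right)}}{q} = \frac{\frac{276}{139} + \frac{1}{76} \cdot 10}{-12714} = \left(\frac{276}{139} + \frac{5}{38}\right) \left(- \frac{1}{12714}\right) = \frac{11183}{5282} \left(- \frac{1}{12714}\right) = - \frac{11183}{67155348}$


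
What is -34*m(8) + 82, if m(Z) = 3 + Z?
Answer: -292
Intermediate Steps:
-34*m(8) + 82 = -34*(3 + 8) + 82 = -34*11 + 82 = -374 + 82 = -292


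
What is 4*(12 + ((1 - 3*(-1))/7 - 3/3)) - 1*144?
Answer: -684/7 ≈ -97.714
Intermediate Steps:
4*(12 + ((1 - 3*(-1))/7 - 3/3)) - 1*144 = 4*(12 + ((1 + 3)*(⅐) - 3*⅓)) - 144 = 4*(12 + (4*(⅐) - 1)) - 144 = 4*(12 + (4/7 - 1)) - 144 = 4*(12 - 3/7) - 144 = 4*(81/7) - 144 = 324/7 - 144 = -684/7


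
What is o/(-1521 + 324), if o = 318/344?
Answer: -53/68628 ≈ -0.00077228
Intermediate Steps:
o = 159/172 (o = 318*(1/344) = 159/172 ≈ 0.92442)
o/(-1521 + 324) = (159/172)/(-1521 + 324) = (159/172)/(-1197) = -1/1197*159/172 = -53/68628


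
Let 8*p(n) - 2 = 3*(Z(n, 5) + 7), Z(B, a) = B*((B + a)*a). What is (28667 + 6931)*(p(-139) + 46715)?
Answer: 11625114267/4 ≈ 2.9063e+9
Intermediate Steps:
Z(B, a) = B*a*(B + a) (Z(B, a) = B*(a*(B + a)) = B*a*(B + a))
p(n) = 23/8 + 15*n*(5 + n)/8 (p(n) = ¼ + (3*(n*5*(n + 5) + 7))/8 = ¼ + (3*(n*5*(5 + n) + 7))/8 = ¼ + (3*(5*n*(5 + n) + 7))/8 = ¼ + (3*(7 + 5*n*(5 + n)))/8 = ¼ + (21 + 15*n*(5 + n))/8 = ¼ + (21/8 + 15*n*(5 + n)/8) = 23/8 + 15*n*(5 + n)/8)
(28667 + 6931)*(p(-139) + 46715) = (28667 + 6931)*((23/8 + (15/8)*(-139)*(5 - 139)) + 46715) = 35598*((23/8 + (15/8)*(-139)*(-134)) + 46715) = 35598*((23/8 + 139695/4) + 46715) = 35598*(279413/8 + 46715) = 35598*(653133/8) = 11625114267/4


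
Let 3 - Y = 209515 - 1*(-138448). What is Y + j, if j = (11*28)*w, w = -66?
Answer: -368288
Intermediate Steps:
j = -20328 (j = (11*28)*(-66) = 308*(-66) = -20328)
Y = -347960 (Y = 3 - (209515 - 1*(-138448)) = 3 - (209515 + 138448) = 3 - 1*347963 = 3 - 347963 = -347960)
Y + j = -347960 - 20328 = -368288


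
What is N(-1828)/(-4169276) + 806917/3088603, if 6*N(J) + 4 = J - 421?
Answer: 6730838905037/25754476722856 ≈ 0.26135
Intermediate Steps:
N(J) = -425/6 + J/6 (N(J) = -⅔ + (J - 421)/6 = -⅔ + (-421 + J)/6 = -⅔ + (-421/6 + J/6) = -425/6 + J/6)
N(-1828)/(-4169276) + 806917/3088603 = (-425/6 + (⅙)*(-1828))/(-4169276) + 806917/3088603 = (-425/6 - 914/3)*(-1/4169276) + 806917*(1/3088603) = -751/2*(-1/4169276) + 806917/3088603 = 751/8338552 + 806917/3088603 = 6730838905037/25754476722856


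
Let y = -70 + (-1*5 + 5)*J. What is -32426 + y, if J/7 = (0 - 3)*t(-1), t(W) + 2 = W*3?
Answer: -32496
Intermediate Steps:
t(W) = -2 + 3*W (t(W) = -2 + W*3 = -2 + 3*W)
J = 105 (J = 7*((0 - 3)*(-2 + 3*(-1))) = 7*(-3*(-2 - 3)) = 7*(-3*(-5)) = 7*15 = 105)
y = -70 (y = -70 + (-1*5 + 5)*105 = -70 + (-5 + 5)*105 = -70 + 0*105 = -70 + 0 = -70)
-32426 + y = -32426 - 70 = -32496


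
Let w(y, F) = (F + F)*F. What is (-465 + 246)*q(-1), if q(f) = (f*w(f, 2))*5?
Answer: 8760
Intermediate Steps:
w(y, F) = 2*F² (w(y, F) = (2*F)*F = 2*F²)
q(f) = 40*f (q(f) = (f*(2*2²))*5 = (f*(2*4))*5 = (f*8)*5 = (8*f)*5 = 40*f)
(-465 + 246)*q(-1) = (-465 + 246)*(40*(-1)) = -219*(-40) = 8760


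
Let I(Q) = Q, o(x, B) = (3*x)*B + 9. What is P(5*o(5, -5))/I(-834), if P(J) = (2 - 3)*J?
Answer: -55/139 ≈ -0.39568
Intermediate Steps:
o(x, B) = 9 + 3*B*x (o(x, B) = 3*B*x + 9 = 9 + 3*B*x)
P(J) = -J
P(5*o(5, -5))/I(-834) = -5*(9 + 3*(-5)*5)/(-834) = -5*(9 - 75)*(-1/834) = -5*(-66)*(-1/834) = -1*(-330)*(-1/834) = 330*(-1/834) = -55/139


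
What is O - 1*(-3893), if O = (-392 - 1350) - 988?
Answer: 1163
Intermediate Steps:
O = -2730 (O = -1742 - 988 = -2730)
O - 1*(-3893) = -2730 - 1*(-3893) = -2730 + 3893 = 1163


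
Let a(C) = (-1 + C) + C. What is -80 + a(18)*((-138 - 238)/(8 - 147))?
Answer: 2040/139 ≈ 14.676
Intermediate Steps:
a(C) = -1 + 2*C
-80 + a(18)*((-138 - 238)/(8 - 147)) = -80 + (-1 + 2*18)*((-138 - 238)/(8 - 147)) = -80 + (-1 + 36)*(-376/(-139)) = -80 + 35*(-376*(-1/139)) = -80 + 35*(376/139) = -80 + 13160/139 = 2040/139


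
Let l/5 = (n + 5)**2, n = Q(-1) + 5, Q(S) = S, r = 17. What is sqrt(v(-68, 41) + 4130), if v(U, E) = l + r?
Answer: 2*sqrt(1138) ≈ 67.469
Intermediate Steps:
n = 4 (n = -1 + 5 = 4)
l = 405 (l = 5*(4 + 5)**2 = 5*9**2 = 5*81 = 405)
v(U, E) = 422 (v(U, E) = 405 + 17 = 422)
sqrt(v(-68, 41) + 4130) = sqrt(422 + 4130) = sqrt(4552) = 2*sqrt(1138)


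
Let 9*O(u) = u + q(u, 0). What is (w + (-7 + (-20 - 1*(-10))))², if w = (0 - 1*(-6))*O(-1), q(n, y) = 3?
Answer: 2209/9 ≈ 245.44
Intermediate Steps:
O(u) = ⅓ + u/9 (O(u) = (u + 3)/9 = (3 + u)/9 = ⅓ + u/9)
w = 4/3 (w = (0 - 1*(-6))*(⅓ + (⅑)*(-1)) = (0 + 6)*(⅓ - ⅑) = 6*(2/9) = 4/3 ≈ 1.3333)
(w + (-7 + (-20 - 1*(-10))))² = (4/3 + (-7 + (-20 - 1*(-10))))² = (4/3 + (-7 + (-20 + 10)))² = (4/3 + (-7 - 10))² = (4/3 - 17)² = (-47/3)² = 2209/9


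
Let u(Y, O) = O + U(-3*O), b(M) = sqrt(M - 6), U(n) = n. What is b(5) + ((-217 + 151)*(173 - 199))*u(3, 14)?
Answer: -48048 + I ≈ -48048.0 + 1.0*I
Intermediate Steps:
b(M) = sqrt(-6 + M)
u(Y, O) = -2*O (u(Y, O) = O - 3*O = -2*O)
b(5) + ((-217 + 151)*(173 - 199))*u(3, 14) = sqrt(-6 + 5) + ((-217 + 151)*(173 - 199))*(-2*14) = sqrt(-1) - 66*(-26)*(-28) = I + 1716*(-28) = I - 48048 = -48048 + I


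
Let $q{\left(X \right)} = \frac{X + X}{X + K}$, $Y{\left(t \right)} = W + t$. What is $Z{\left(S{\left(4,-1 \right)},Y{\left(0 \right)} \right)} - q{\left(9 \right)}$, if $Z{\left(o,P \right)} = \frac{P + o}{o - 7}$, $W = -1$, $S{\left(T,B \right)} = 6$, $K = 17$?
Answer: $- \frac{74}{13} \approx -5.6923$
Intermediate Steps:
$Y{\left(t \right)} = -1 + t$
$q{\left(X \right)} = \frac{2 X}{17 + X}$ ($q{\left(X \right)} = \frac{X + X}{X + 17} = \frac{2 X}{17 + X}$)
$Z{\left(o,P \right)} = \frac{P + o}{-7 + o}$
$Z{\left(S{\left(4,-1 \right)},Y{\left(0 \right)} \right)} - q{\left(9 \right)} = \frac{\left(-1 + 0\right) + 6}{-7 + 6} - 2 \cdot 9 \frac{1}{17 + 9} = \frac{-1 + 6}{-1} - 2 \cdot 9 \cdot \frac{1}{26} = \left(-1\right) 5 - 2 \cdot 9 \cdot \frac{1}{26} = -5 - \frac{9}{13} = - \frac{74}{13}$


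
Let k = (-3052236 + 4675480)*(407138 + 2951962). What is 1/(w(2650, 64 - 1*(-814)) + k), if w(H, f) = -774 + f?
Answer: 1/5452638920504 ≈ 1.8340e-13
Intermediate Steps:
k = 5452638920400 (k = 1623244*3359100 = 5452638920400)
1/(w(2650, 64 - 1*(-814)) + k) = 1/((-774 + (64 - 1*(-814))) + 5452638920400) = 1/((-774 + (64 + 814)) + 5452638920400) = 1/((-774 + 878) + 5452638920400) = 1/(104 + 5452638920400) = 1/5452638920504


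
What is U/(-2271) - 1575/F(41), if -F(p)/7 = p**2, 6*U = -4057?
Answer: 9885667/22905306 ≈ 0.43159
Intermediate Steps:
U = -4057/6 (U = (1/6)*(-4057) = -4057/6 ≈ -676.17)
F(p) = -7*p**2
U/(-2271) - 1575/F(41) = -4057/6/(-2271) - 1575/((-7*41**2)) = -4057/6*(-1/2271) - 1575/((-7*1681)) = 4057/13626 - 1575/(-11767) = 4057/13626 - 1575*(-1/11767) = 4057/13626 + 225/1681 = 9885667/22905306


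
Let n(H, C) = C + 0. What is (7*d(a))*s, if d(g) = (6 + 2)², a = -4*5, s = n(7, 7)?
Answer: 3136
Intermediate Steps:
n(H, C) = C
s = 7
a = -20
d(g) = 64 (d(g) = 8² = 64)
(7*d(a))*s = (7*64)*7 = 448*7 = 3136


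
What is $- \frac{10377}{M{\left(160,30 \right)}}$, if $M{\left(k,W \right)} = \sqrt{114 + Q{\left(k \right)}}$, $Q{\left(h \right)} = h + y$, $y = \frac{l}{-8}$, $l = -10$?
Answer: $- \frac{6918 \sqrt{1101}}{367} \approx -625.47$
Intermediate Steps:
$y = \frac{5}{4}$ ($y = - \frac{10}{-8} = \left(-10\right) \left(- \frac{1}{8}\right) = \frac{5}{4} \approx 1.25$)
$Q{\left(h \right)} = \frac{5}{4} + h$ ($Q{\left(h \right)} = h + \frac{5}{4} = \frac{5}{4} + h$)
$M{\left(k,W \right)} = \sqrt{\frac{461}{4} + k}$ ($M{\left(k,W \right)} = \sqrt{114 + \left(\frac{5}{4} + k\right)} = \sqrt{\frac{461}{4} + k}$)
$- \frac{10377}{M{\left(160,30 \right)}} = - \frac{10377}{\frac{1}{2} \sqrt{461 + 4 \cdot 160}} = - \frac{10377}{\frac{1}{2} \sqrt{461 + 640}} = - \frac{10377}{\frac{1}{2} \sqrt{1101}} = - 10377 \frac{2 \sqrt{1101}}{1101} = - \frac{6918 \sqrt{1101}}{367}$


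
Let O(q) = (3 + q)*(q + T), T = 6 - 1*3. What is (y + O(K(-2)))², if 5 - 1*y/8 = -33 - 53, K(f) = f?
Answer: 531441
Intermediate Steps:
T = 3 (T = 6 - 3 = 3)
O(q) = (3 + q)² (O(q) = (3 + q)*(q + 3) = (3 + q)*(3 + q) = (3 + q)²)
y = 728 (y = 40 - 8*(-33 - 53) = 40 - 8*(-86) = 40 + 688 = 728)
(y + O(K(-2)))² = (728 + (9 + (-2)² + 6*(-2)))² = (728 + (9 + 4 - 12))² = (728 + 1)² = 729² = 531441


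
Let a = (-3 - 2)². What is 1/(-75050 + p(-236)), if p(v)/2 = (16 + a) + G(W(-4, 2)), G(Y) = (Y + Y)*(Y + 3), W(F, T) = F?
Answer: -1/74952 ≈ -1.3342e-5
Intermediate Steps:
G(Y) = 2*Y*(3 + Y) (G(Y) = (2*Y)*(3 + Y) = 2*Y*(3 + Y))
a = 25 (a = (-5)² = 25)
p(v) = 98 (p(v) = 2*((16 + 25) + 2*(-4)*(3 - 4)) = 2*(41 + 2*(-4)*(-1)) = 2*(41 + 8) = 2*49 = 98)
1/(-75050 + p(-236)) = 1/(-75050 + 98) = 1/(-74952) = -1/74952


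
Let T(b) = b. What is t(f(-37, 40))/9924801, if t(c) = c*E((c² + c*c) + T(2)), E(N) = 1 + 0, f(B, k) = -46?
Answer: -46/9924801 ≈ -4.6349e-6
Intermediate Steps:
E(N) = 1
t(c) = c (t(c) = c*1 = c)
t(f(-37, 40))/9924801 = -46/9924801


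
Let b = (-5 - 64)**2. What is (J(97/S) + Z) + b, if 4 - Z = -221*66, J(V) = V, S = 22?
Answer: 425819/22 ≈ 19355.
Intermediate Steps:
Z = 14590 (Z = 4 - (-221)*66 = 4 - 1*(-14586) = 4 + 14586 = 14590)
b = 4761 (b = (-69)**2 = 4761)
(J(97/S) + Z) + b = (97/22 + 14590) + 4761 = 321077/22 + 4761 = 425819/22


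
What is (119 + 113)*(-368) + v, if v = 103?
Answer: -85273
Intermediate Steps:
(119 + 113)*(-368) + v = (119 + 113)*(-368) + 103 = 232*(-368) + 103 = -85376 + 103 = -85273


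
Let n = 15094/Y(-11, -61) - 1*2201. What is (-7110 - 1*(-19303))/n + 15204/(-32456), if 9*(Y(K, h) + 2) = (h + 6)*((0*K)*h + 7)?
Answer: -43758251855/8299396786 ≈ -5.2725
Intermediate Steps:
Y(K, h) = 8/3 + 7*h/9 (Y(K, h) = -2 + ((h + 6)*((0*K)*h + 7))/9 = -2 + ((6 + h)*(0*h + 7))/9 = -2 + ((6 + h)*(0 + 7))/9 = -2 + ((6 + h)*7)/9 = -2 + (42 + 7*h)/9 = -2 + (14/3 + 7*h/9) = 8/3 + 7*h/9)
n = -1022849/403 (n = 15094/(8/3 + (7/9)*(-61)) - 1*2201 = 15094/(8/3 - 427/9) - 2201 = 15094/(-403/9) - 2201 = 15094*(-9/403) - 2201 = -135846/403 - 2201 = -1022849/403 ≈ -2538.1)
(-7110 - 1*(-19303))/n + 15204/(-32456) = (-7110 - 1*(-19303))/(-1022849/403) + 15204/(-32456) = (-7110 + 19303)*(-403/1022849) + 15204*(-1/32456) = 12193*(-403/1022849) - 3801/8114 = -4913779/1022849 - 3801/8114 = -43758251855/8299396786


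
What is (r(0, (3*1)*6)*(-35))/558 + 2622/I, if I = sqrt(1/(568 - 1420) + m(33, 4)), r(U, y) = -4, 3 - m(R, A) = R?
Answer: 70/279 - 5244*I*sqrt(5444493)/25561 ≈ 0.2509 - 478.7*I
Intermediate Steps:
m(R, A) = 3 - R
I = I*sqrt(5444493)/426 (I = sqrt(1/(568 - 1420) + (3 - 1*33)) = sqrt(1/(-852) + (3 - 33)) = sqrt(-1/852 - 30) = sqrt(-25561/852) = I*sqrt(5444493)/426 ≈ 5.4773*I)
(r(0, (3*1)*6)*(-35))/558 + 2622/I = -4*(-35)/558 + 2622/((I*sqrt(5444493)/426)) = 140*(1/558) + 2622*(-2*I*sqrt(5444493)/25561) = 70/279 - 5244*I*sqrt(5444493)/25561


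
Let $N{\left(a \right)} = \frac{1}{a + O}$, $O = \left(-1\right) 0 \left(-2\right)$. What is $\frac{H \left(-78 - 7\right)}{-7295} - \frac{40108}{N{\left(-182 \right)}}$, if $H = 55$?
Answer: $\frac{10650199039}{1459} \approx 7.2997 \cdot 10^{6}$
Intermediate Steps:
$O = 0$ ($O = 0 \left(-2\right) = 0$)
$N{\left(a \right)} = \frac{1}{a}$ ($N{\left(a \right)} = \frac{1}{a + 0} = \frac{1}{a}$)
$\frac{H \left(-78 - 7\right)}{-7295} - \frac{40108}{N{\left(-182 \right)}} = \frac{55 \left(-78 - 7\right)}{-7295} - \frac{40108}{\frac{1}{-182}} = 55 \left(-85\right) \left(- \frac{1}{7295}\right) - \frac{40108}{- \frac{1}{182}} = \left(-4675\right) \left(- \frac{1}{7295}\right) - -7299656 = \frac{935}{1459} + 7299656 = \frac{10650199039}{1459}$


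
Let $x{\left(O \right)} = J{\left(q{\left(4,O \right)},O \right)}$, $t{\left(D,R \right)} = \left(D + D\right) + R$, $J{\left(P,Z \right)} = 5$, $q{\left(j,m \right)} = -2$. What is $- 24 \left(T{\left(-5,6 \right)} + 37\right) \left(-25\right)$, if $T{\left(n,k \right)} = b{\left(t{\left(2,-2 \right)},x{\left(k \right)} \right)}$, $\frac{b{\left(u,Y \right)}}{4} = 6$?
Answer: $36600$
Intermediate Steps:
$t{\left(D,R \right)} = R + 2 D$ ($t{\left(D,R \right)} = 2 D + R = R + 2 D$)
$x{\left(O \right)} = 5$
$b{\left(u,Y \right)} = 24$ ($b{\left(u,Y \right)} = 4 \cdot 6 = 24$)
$T{\left(n,k \right)} = 24$
$- 24 \left(T{\left(-5,6 \right)} + 37\right) \left(-25\right) = - 24 \left(24 + 37\right) \left(-25\right) = \left(-24\right) 61 \left(-25\right) = \left(-1464\right) \left(-25\right) = 36600$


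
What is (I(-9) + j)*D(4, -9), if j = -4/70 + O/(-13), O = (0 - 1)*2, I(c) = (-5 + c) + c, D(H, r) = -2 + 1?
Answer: 10421/455 ≈ 22.903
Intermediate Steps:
D(H, r) = -1
I(c) = -5 + 2*c
O = -2 (O = -1*2 = -2)
j = 44/455 (j = -4/70 - 2/(-13) = -4*1/70 - 2*(-1/13) = -2/35 + 2/13 = 44/455 ≈ 0.096703)
(I(-9) + j)*D(4, -9) = ((-5 + 2*(-9)) + 44/455)*(-1) = ((-5 - 18) + 44/455)*(-1) = (-23 + 44/455)*(-1) = -10421/455*(-1) = 10421/455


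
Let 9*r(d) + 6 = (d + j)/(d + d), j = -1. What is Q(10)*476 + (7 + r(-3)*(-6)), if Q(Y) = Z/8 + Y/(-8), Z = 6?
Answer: -2047/9 ≈ -227.44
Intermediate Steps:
r(d) = -⅔ + (-1 + d)/(18*d) (r(d) = -⅔ + ((d - 1)/(d + d))/9 = -⅔ + ((-1 + d)/((2*d)))/9 = -⅔ + ((-1 + d)*(1/(2*d)))/9 = -⅔ + ((-1 + d)/(2*d))/9 = -⅔ + (-1 + d)/(18*d))
Q(Y) = ¾ - Y/8 (Q(Y) = 6/8 + Y/(-8) = 6*(⅛) + Y*(-⅛) = ¾ - Y/8)
Q(10)*476 + (7 + r(-3)*(-6)) = (¾ - ⅛*10)*476 + (7 + ((1/18)*(-1 - 11*(-3))/(-3))*(-6)) = (¾ - 5/4)*476 + (7 + ((1/18)*(-⅓)*(-1 + 33))*(-6)) = -½*476 + (7 + ((1/18)*(-⅓)*32)*(-6)) = -238 + (7 - 16/27*(-6)) = -238 + (7 + 32/9) = -238 + 95/9 = -2047/9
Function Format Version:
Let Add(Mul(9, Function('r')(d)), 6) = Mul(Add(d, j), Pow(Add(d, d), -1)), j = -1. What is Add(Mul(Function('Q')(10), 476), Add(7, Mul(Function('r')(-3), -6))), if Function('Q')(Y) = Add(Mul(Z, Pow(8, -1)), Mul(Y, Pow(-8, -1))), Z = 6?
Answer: Rational(-2047, 9) ≈ -227.44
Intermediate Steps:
Function('r')(d) = Add(Rational(-2, 3), Mul(Rational(1, 18), Pow(d, -1), Add(-1, d))) (Function('r')(d) = Add(Rational(-2, 3), Mul(Rational(1, 9), Mul(Add(d, -1), Pow(Add(d, d), -1)))) = Add(Rational(-2, 3), Mul(Rational(1, 9), Mul(Add(-1, d), Pow(Mul(2, d), -1)))) = Add(Rational(-2, 3), Mul(Rational(1, 9), Mul(Add(-1, d), Mul(Rational(1, 2), Pow(d, -1))))) = Add(Rational(-2, 3), Mul(Rational(1, 9), Mul(Rational(1, 2), Pow(d, -1), Add(-1, d)))) = Add(Rational(-2, 3), Mul(Rational(1, 18), Pow(d, -1), Add(-1, d))))
Function('Q')(Y) = Add(Rational(3, 4), Mul(Rational(-1, 8), Y)) (Function('Q')(Y) = Add(Mul(6, Pow(8, -1)), Mul(Y, Pow(-8, -1))) = Add(Mul(6, Rational(1, 8)), Mul(Y, Rational(-1, 8))) = Add(Rational(3, 4), Mul(Rational(-1, 8), Y)))
Add(Mul(Function('Q')(10), 476), Add(7, Mul(Function('r')(-3), -6))) = Add(Mul(Add(Rational(3, 4), Mul(Rational(-1, 8), 10)), 476), Add(7, Mul(Mul(Rational(1, 18), Pow(-3, -1), Add(-1, Mul(-11, -3))), -6))) = Add(Mul(Add(Rational(3, 4), Rational(-5, 4)), 476), Add(7, Mul(Mul(Rational(1, 18), Rational(-1, 3), Add(-1, 33)), -6))) = Add(Mul(Rational(-1, 2), 476), Add(7, Mul(Mul(Rational(1, 18), Rational(-1, 3), 32), -6))) = Add(-238, Add(7, Mul(Rational(-16, 27), -6))) = Add(-238, Add(7, Rational(32, 9))) = Add(-238, Rational(95, 9)) = Rational(-2047, 9)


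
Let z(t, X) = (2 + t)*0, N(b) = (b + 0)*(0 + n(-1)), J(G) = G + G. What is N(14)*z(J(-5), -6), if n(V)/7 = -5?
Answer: 0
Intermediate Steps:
n(V) = -35 (n(V) = 7*(-5) = -35)
J(G) = 2*G
N(b) = -35*b (N(b) = (b + 0)*(0 - 35) = b*(-35) = -35*b)
z(t, X) = 0
N(14)*z(J(-5), -6) = -35*14*0 = -490*0 = 0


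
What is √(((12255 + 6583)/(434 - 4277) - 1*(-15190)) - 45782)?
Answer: I*√50208322738/1281 ≈ 174.92*I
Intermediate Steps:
√(((12255 + 6583)/(434 - 4277) - 1*(-15190)) - 45782) = √((18838/(-3843) + 15190) - 45782) = √((18838*(-1/3843) + 15190) - 45782) = √((-18838/3843 + 15190) - 45782) = √(58356332/3843 - 45782) = √(-117583894/3843) = I*√50208322738/1281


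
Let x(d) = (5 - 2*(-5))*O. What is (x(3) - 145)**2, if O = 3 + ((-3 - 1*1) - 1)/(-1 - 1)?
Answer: 15625/4 ≈ 3906.3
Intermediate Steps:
O = 11/2 (O = 3 + ((-3 - 1) - 1)/(-2) = 3 + (-4 - 1)*(-1/2) = 3 - 5*(-1/2) = 3 + 5/2 = 11/2 ≈ 5.5000)
x(d) = 165/2 (x(d) = (5 - 2*(-5))*(11/2) = (5 + 10)*(11/2) = 15*(11/2) = 165/2)
(x(3) - 145)**2 = (165/2 - 145)**2 = (-125/2)**2 = 15625/4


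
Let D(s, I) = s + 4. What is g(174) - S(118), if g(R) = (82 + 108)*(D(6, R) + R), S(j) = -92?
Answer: 35052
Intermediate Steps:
D(s, I) = 4 + s
g(R) = 1900 + 190*R (g(R) = (82 + 108)*((4 + 6) + R) = 190*(10 + R) = 1900 + 190*R)
g(174) - S(118) = (1900 + 190*174) - 1*(-92) = (1900 + 33060) + 92 = 34960 + 92 = 35052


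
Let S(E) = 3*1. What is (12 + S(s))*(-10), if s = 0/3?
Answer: -150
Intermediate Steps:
s = 0 (s = 0*(1/3) = 0)
S(E) = 3
(12 + S(s))*(-10) = (12 + 3)*(-10) = 15*(-10) = -150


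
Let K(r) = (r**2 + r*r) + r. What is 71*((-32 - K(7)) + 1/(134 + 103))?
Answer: -2305228/237 ≈ -9726.7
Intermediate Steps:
K(r) = r + 2*r**2 (K(r) = (r**2 + r**2) + r = 2*r**2 + r = r + 2*r**2)
71*((-32 - K(7)) + 1/(134 + 103)) = 71*((-32 - 7*(1 + 2*7)) + 1/(134 + 103)) = 71*((-32 - 7*(1 + 14)) + 1/237) = 71*((-32 - 7*15) + 1/237) = 71*((-32 - 1*105) + 1/237) = 71*((-32 - 105) + 1/237) = 71*(-137 + 1/237) = 71*(-32468/237) = -2305228/237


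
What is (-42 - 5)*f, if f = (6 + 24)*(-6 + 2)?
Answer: 5640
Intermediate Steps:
f = -120 (f = 30*(-4) = -120)
(-42 - 5)*f = (-42 - 5)*(-120) = -47*(-120) = 5640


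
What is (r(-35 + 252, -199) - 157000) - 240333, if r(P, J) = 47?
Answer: -397286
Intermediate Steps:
(r(-35 + 252, -199) - 157000) - 240333 = (47 - 157000) - 240333 = -156953 - 240333 = -397286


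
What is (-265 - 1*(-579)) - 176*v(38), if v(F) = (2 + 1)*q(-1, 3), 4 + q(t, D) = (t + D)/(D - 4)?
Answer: 3482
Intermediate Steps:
q(t, D) = -4 + (D + t)/(-4 + D) (q(t, D) = -4 + (t + D)/(D - 4) = -4 + (D + t)/(-4 + D))
v(F) = -18 (v(F) = (2 + 1)*((16 - 1 - 3*3)/(-4 + 3)) = 3*((16 - 1 - 9)/(-1)) = 3*(-1*6) = 3*(-6) = -18)
(-265 - 1*(-579)) - 176*v(38) = (-265 - 1*(-579)) - 176*(-18) = (-265 + 579) + 3168 = 314 + 3168 = 3482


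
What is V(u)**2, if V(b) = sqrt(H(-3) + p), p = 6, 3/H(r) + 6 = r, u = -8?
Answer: 17/3 ≈ 5.6667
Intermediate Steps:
H(r) = 3/(-6 + r)
V(b) = sqrt(51)/3 (V(b) = sqrt(3/(-6 - 3) + 6) = sqrt(3/(-9) + 6) = sqrt(3*(-1/9) + 6) = sqrt(-1/3 + 6) = sqrt(17/3) = sqrt(51)/3)
V(u)**2 = (sqrt(51)/3)**2 = 17/3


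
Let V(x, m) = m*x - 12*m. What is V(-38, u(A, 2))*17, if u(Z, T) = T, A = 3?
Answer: -1700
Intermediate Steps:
V(x, m) = -12*m + m*x
V(-38, u(A, 2))*17 = (2*(-12 - 38))*17 = (2*(-50))*17 = -100*17 = -1700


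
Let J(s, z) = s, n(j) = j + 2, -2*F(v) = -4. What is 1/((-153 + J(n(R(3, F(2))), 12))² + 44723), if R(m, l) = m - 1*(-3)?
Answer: 1/65748 ≈ 1.5210e-5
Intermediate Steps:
F(v) = 2 (F(v) = -½*(-4) = 2)
R(m, l) = 3 + m (R(m, l) = m + 3 = 3 + m)
n(j) = 2 + j
1/((-153 + J(n(R(3, F(2))), 12))² + 44723) = 1/((-153 + (2 + (3 + 3)))² + 44723) = 1/((-153 + (2 + 6))² + 44723) = 1/((-153 + 8)² + 44723) = 1/((-145)² + 44723) = 1/(21025 + 44723) = 1/65748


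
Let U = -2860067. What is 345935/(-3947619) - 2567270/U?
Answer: 9145206552485/11290454830473 ≈ 0.80999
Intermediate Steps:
345935/(-3947619) - 2567270/U = 345935/(-3947619) - 2567270/(-2860067) = 345935*(-1/3947619) - 2567270*(-1/2860067) = -345935/3947619 + 2567270/2860067 = 9145206552485/11290454830473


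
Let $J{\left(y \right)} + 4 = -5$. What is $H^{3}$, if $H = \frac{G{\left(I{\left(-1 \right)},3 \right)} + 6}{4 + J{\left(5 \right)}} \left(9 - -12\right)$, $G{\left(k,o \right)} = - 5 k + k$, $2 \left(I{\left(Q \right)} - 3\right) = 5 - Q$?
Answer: $\frac{54010152}{125} \approx 4.3208 \cdot 10^{5}$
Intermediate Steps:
$J{\left(y \right)} = -9$ ($J{\left(y \right)} = -4 - 5 = -9$)
$I{\left(Q \right)} = \frac{11}{2} - \frac{Q}{2}$ ($I{\left(Q \right)} = 3 + \frac{5 - Q}{2} = 3 - \left(- \frac{5}{2} + \frac{Q}{2}\right) = \frac{11}{2} - \frac{Q}{2}$)
$G{\left(k,o \right)} = - 4 k$
$H = \frac{378}{5}$ ($H = \frac{- 4 \left(\frac{11}{2} - - \frac{1}{2}\right) + 6}{4 - 9} \left(9 - -12\right) = \frac{- 4 \left(\frac{11}{2} + \frac{1}{2}\right) + 6}{-5} \left(9 + 12\right) = \left(\left(-4\right) 6 + 6\right) \left(- \frac{1}{5}\right) 21 = \left(-24 + 6\right) \left(- \frac{1}{5}\right) 21 = \left(-18\right) \left(- \frac{1}{5}\right) 21 = \frac{18}{5} \cdot 21 = \frac{378}{5} \approx 75.6$)
$H^{3} = \left(\frac{378}{5}\right)^{3} = \frac{54010152}{125}$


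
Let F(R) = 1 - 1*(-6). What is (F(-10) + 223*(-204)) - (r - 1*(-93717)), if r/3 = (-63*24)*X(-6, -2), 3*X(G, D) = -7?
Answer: -149786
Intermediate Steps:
F(R) = 7 (F(R) = 1 + 6 = 7)
X(G, D) = -7/3 (X(G, D) = (⅓)*(-7) = -7/3)
r = 10584 (r = 3*(-63*24*(-7/3)) = 3*(-1512*(-7/3)) = 3*3528 = 10584)
(F(-10) + 223*(-204)) - (r - 1*(-93717)) = (7 + 223*(-204)) - (10584 - 1*(-93717)) = (7 - 45492) - (10584 + 93717) = -45485 - 1*104301 = -45485 - 104301 = -149786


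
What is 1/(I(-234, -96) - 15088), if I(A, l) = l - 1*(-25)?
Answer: -1/15159 ≈ -6.5967e-5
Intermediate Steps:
I(A, l) = 25 + l (I(A, l) = l + 25 = 25 + l)
1/(I(-234, -96) - 15088) = 1/((25 - 96) - 15088) = 1/(-71 - 15088) = 1/(-15159) = -1/15159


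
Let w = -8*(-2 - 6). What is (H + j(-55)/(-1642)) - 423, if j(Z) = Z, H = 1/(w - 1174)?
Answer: -192727213/455655 ≈ -422.97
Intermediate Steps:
w = 64 (w = -8*(-8) = 64)
H = -1/1110 (H = 1/(64 - 1174) = 1/(-1110) = -1/1110 ≈ -0.00090090)
(H + j(-55)/(-1642)) - 423 = (-1/1110 - 55/(-1642)) - 423 = (-1/1110 - 55*(-1/1642)) - 423 = (-1/1110 + 55/1642) - 423 = 14852/455655 - 423 = -192727213/455655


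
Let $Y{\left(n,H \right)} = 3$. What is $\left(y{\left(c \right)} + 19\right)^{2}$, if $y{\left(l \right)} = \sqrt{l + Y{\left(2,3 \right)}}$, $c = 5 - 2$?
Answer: $\left(19 + \sqrt{6}\right)^{2} \approx 460.08$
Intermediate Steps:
$c = 3$ ($c = 5 - 2 = 3$)
$y{\left(l \right)} = \sqrt{3 + l}$ ($y{\left(l \right)} = \sqrt{l + 3} = \sqrt{3 + l}$)
$\left(y{\left(c \right)} + 19\right)^{2} = \left(\sqrt{3 + 3} + 19\right)^{2} = \left(\sqrt{6} + 19\right)^{2} = \left(19 + \sqrt{6}\right)^{2}$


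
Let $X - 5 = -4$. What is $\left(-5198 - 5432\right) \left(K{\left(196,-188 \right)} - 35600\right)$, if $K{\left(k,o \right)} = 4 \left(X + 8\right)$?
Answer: $378045320$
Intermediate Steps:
$X = 1$ ($X = 5 - 4 = 1$)
$K{\left(k,o \right)} = 36$ ($K{\left(k,o \right)} = 4 \left(1 + 8\right) = 4 \cdot 9 = 36$)
$\left(-5198 - 5432\right) \left(K{\left(196,-188 \right)} - 35600\right) = \left(-5198 - 5432\right) \left(36 - 35600\right) = \left(-10630\right) \left(-35564\right) = 378045320$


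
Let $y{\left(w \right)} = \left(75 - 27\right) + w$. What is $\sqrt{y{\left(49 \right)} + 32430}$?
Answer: $\sqrt{32527} \approx 180.35$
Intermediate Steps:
$y{\left(w \right)} = 48 + w$
$\sqrt{y{\left(49 \right)} + 32430} = \sqrt{\left(48 + 49\right) + 32430} = \sqrt{97 + 32430} = \sqrt{32527}$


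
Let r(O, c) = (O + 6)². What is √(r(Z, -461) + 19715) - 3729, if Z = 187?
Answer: -3729 + 2*√14241 ≈ -3490.3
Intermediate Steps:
r(O, c) = (6 + O)²
√(r(Z, -461) + 19715) - 3729 = √((6 + 187)² + 19715) - 3729 = √(193² + 19715) - 3729 = √(37249 + 19715) - 3729 = √56964 - 3729 = 2*√14241 - 3729 = -3729 + 2*√14241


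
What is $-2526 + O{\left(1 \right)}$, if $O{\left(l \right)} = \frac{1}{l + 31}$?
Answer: $- \frac{80831}{32} \approx -2526.0$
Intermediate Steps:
$O{\left(l \right)} = \frac{1}{31 + l}$
$-2526 + O{\left(1 \right)} = -2526 + \frac{1}{31 + 1} = -2526 + \frac{1}{32} = - \frac{80831}{32}$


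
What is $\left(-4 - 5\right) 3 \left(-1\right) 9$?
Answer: $243$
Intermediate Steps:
$\left(-4 - 5\right) 3 \left(-1\right) 9 = \left(-9\right) 3 \left(-1\right) 9 = \left(-27\right) \left(-1\right) 9 = 27 \cdot 9 = 243$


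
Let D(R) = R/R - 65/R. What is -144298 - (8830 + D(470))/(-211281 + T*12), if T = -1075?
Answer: -3040792944071/21073014 ≈ -1.4430e+5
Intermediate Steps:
D(R) = 1 - 65/R
-144298 - (8830 + D(470))/(-211281 + T*12) = -144298 - (8830 + (-65 + 470)/470)/(-211281 - 1075*12) = -144298 - (8830 + (1/470)*405)/(-211281 - 12900) = -144298 - (8830 + 81/94)/(-224181) = -144298 - 830101*(-1)/(94*224181) = -144298 - 1*(-830101/21073014) = -144298 + 830101/21073014 = -3040792944071/21073014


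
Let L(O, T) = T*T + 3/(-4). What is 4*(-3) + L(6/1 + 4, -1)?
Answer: -47/4 ≈ -11.750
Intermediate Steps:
L(O, T) = -3/4 + T**2 (L(O, T) = T**2 + 3*(-1/4) = T**2 - 3/4 = -3/4 + T**2)
4*(-3) + L(6/1 + 4, -1) = 4*(-3) + (-3/4 + (-1)**2) = -12 + (-3/4 + 1) = -12 + 1/4 = -47/4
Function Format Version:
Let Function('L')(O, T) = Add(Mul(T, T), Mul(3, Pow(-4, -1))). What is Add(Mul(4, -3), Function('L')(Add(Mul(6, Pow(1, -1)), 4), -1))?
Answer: Rational(-47, 4) ≈ -11.750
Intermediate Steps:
Function('L')(O, T) = Add(Rational(-3, 4), Pow(T, 2)) (Function('L')(O, T) = Add(Pow(T, 2), Mul(3, Rational(-1, 4))) = Add(Pow(T, 2), Rational(-3, 4)) = Add(Rational(-3, 4), Pow(T, 2)))
Add(Mul(4, -3), Function('L')(Add(Mul(6, Pow(1, -1)), 4), -1)) = Add(Mul(4, -3), Add(Rational(-3, 4), Pow(-1, 2))) = Add(-12, Add(Rational(-3, 4), 1)) = Add(-12, Rational(1, 4)) = Rational(-47, 4)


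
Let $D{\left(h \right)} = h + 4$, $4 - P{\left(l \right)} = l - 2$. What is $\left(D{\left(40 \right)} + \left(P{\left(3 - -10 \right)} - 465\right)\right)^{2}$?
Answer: $183184$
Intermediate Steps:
$P{\left(l \right)} = 6 - l$ ($P{\left(l \right)} = 4 - \left(l - 2\right) = 4 - \left(-2 + l\right) = 6 - l$)
$D{\left(h \right)} = 4 + h$
$\left(D{\left(40 \right)} + \left(P{\left(3 - -10 \right)} - 465\right)\right)^{2} = \left(\left(4 + 40\right) + \left(\left(6 - \left(3 - -10\right)\right) - 465\right)\right)^{2} = \left(44 + \left(\left(6 - \left(3 + 10\right)\right) - 465\right)\right)^{2} = \left(44 + \left(\left(6 - 13\right) - 465\right)\right)^{2} = \left(44 - 472\right)^{2} = \left(-428\right)^{2} = 183184$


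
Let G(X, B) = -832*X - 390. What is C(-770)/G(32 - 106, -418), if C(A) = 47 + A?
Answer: -723/61178 ≈ -0.011818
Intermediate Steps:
G(X, B) = -390 - 832*X
C(-770)/G(32 - 106, -418) = (47 - 770)/(-390 - 832*(32 - 106)) = -723/(-390 - 832*(-74)) = -723/(-390 + 61568) = -723/61178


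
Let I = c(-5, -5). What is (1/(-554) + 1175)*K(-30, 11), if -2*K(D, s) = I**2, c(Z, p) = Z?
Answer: -16273725/1108 ≈ -14687.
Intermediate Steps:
I = -5
K(D, s) = -25/2 (K(D, s) = -1/2*(-5)**2 = -1/2*25 = -25/2)
(1/(-554) + 1175)*K(-30, 11) = (1/(-554) + 1175)*(-25/2) = (-1/554 + 1175)*(-25/2) = (650949/554)*(-25/2) = -16273725/1108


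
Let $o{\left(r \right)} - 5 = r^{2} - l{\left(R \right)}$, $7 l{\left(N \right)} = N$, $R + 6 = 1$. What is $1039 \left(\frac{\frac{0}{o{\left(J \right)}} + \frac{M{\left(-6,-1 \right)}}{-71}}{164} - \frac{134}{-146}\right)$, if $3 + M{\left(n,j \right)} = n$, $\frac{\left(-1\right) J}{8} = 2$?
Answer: $\frac{811256395}{850012} \approx 954.41$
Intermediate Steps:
$R = -5$ ($R = -6 + 1 = -5$)
$J = -16$ ($J = \left(-8\right) 2 = -16$)
$l{\left(N \right)} = \frac{N}{7}$
$M{\left(n,j \right)} = -3 + n$
$o{\left(r \right)} = \frac{40}{7} + r^{2}$ ($o{\left(r \right)} = 5 + \left(r^{2} - \frac{1}{7} \left(-5\right)\right) = 5 + \left(r^{2} - - \frac{5}{7}\right) = 5 + \left(r^{2} + \frac{5}{7}\right) = 5 + \left(\frac{5}{7} + r^{2}\right) = \frac{40}{7} + r^{2}$)
$1039 \left(\frac{\frac{0}{o{\left(J \right)}} + \frac{M{\left(-6,-1 \right)}}{-71}}{164} - \frac{134}{-146}\right) = 1039 \left(\frac{\frac{0}{\frac{40}{7} + \left(-16\right)^{2}} + \frac{-3 - 6}{-71}}{164} - \frac{134}{-146}\right) = 1039 \left(\left(\frac{0}{\frac{40}{7} + 256} - - \frac{9}{71}\right) \frac{1}{164} - - \frac{67}{73}\right) = 1039 \left(\left(\frac{0}{\frac{1832}{7}} + \frac{9}{71}\right) \frac{1}{164} + \frac{67}{73}\right) = 1039 \left(\left(0 \cdot \frac{7}{1832} + \frac{9}{71}\right) \frac{1}{164} + \frac{67}{73}\right) = 1039 \left(\left(0 + \frac{9}{71}\right) \frac{1}{164} + \frac{67}{73}\right) = 1039 \left(\frac{9}{71} \cdot \frac{1}{164} + \frac{67}{73}\right) = 1039 \left(\frac{9}{11644} + \frac{67}{73}\right) = 1039 \cdot \frac{780805}{850012} = \frac{811256395}{850012}$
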